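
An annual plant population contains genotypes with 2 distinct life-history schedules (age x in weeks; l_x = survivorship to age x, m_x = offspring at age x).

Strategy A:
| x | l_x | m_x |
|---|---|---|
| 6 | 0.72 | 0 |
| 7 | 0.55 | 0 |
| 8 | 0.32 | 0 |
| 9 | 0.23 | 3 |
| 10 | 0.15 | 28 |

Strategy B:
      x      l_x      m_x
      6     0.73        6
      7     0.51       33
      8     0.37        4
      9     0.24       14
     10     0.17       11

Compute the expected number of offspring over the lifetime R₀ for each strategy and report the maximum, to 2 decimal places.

27.92

Strategy A: R₀ = 0.72×0 + 0.55×0 + 0.32×0 + 0.23×3 + 0.15×28 = 4.8900
Strategy B: R₀ = 0.73×6 + 0.51×33 + 0.37×4 + 0.24×14 + 0.17×11 = 27.9200
Highest R₀: strategy B with 27.9200.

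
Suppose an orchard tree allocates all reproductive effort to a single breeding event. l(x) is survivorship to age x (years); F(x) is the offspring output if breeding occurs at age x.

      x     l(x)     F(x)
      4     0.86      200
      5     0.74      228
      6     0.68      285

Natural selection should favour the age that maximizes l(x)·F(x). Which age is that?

Expected offspring if breeding at age x = l(x) × F(x):
  age 4: 0.86 × 200 = 172.000
  age 5: 0.74 × 228 = 168.720
  age 6: 0.68 × 285 = 193.800
Maximum at age 6 (193.800).

6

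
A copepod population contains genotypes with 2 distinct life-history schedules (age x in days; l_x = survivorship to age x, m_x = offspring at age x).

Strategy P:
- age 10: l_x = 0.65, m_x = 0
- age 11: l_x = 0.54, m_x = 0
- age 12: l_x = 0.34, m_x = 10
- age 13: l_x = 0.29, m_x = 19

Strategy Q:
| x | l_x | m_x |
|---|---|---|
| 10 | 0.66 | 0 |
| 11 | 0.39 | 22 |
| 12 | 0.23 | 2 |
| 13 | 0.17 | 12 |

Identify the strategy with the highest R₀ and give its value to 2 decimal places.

11.08

Strategy P: R₀ = 0.65×0 + 0.54×0 + 0.34×10 + 0.29×19 = 8.9100
Strategy Q: R₀ = 0.66×0 + 0.39×22 + 0.23×2 + 0.17×12 = 11.0800
Highest R₀: strategy Q with 11.0800.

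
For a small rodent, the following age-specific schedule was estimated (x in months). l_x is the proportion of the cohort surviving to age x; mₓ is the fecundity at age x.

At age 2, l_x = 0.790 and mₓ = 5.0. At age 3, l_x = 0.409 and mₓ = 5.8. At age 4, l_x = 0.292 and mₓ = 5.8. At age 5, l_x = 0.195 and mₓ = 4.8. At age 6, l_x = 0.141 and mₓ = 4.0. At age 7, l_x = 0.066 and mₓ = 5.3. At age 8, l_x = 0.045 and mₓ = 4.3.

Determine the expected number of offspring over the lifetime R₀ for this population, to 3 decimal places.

R₀ = Σ l_x mₓ:
  age 2: 0.790 × 5.0 = 3.9500
  age 3: 0.409 × 5.8 = 2.3722
  age 4: 0.292 × 5.8 = 1.6936
  age 5: 0.195 × 4.8 = 0.9360
  age 6: 0.141 × 4.0 = 0.5640
  age 7: 0.066 × 5.3 = 0.3498
  age 8: 0.045 × 4.3 = 0.1935
R₀ = 3.9500 + 2.3722 + 1.6936 + 0.9360 + 0.5640 + 0.3498 + 0.1935 = 10.0591

10.059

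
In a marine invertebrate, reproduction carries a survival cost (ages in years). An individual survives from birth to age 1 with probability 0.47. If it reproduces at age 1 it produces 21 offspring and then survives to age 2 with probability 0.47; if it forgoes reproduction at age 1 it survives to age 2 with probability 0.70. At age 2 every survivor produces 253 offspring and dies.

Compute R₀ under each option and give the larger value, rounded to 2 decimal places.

83.24

breed at age 1: R₀ = 0.47 × (21 + 0.47 × 253) = 0.47 × 139.9100 = 65.7577
delay to age 2: R₀ = 0.47 × (0.70 × 253) = 0.47 × 177.1000 = 83.2370
Higher: delay to age 2 (83.2370).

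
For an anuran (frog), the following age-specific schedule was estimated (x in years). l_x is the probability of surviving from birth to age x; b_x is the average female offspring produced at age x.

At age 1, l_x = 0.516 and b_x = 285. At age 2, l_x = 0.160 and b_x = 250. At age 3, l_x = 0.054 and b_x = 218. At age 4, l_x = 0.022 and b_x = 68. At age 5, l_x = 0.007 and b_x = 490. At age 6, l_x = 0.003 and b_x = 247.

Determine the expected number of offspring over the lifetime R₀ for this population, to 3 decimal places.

R₀ = Σ l_x b_x:
  age 1: 0.516 × 285 = 147.0600
  age 2: 0.160 × 250 = 40.0000
  age 3: 0.054 × 218 = 11.7720
  age 4: 0.022 × 68 = 1.4960
  age 5: 0.007 × 490 = 3.4300
  age 6: 0.003 × 247 = 0.7410
R₀ = 147.0600 + 40.0000 + 11.7720 + 1.4960 + 3.4300 + 0.7410 = 204.4990

204.499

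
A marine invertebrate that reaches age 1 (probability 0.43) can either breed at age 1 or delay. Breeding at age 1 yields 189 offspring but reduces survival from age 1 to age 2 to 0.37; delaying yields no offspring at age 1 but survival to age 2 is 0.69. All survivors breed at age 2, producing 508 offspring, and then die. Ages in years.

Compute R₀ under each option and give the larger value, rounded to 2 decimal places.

breed at age 1: R₀ = 0.43 × (189 + 0.37 × 508) = 0.43 × 376.9600 = 162.0928
delay to age 2: R₀ = 0.43 × (0.69 × 508) = 0.43 × 350.5200 = 150.7236
Higher: breed at age 1 (162.0928).

162.09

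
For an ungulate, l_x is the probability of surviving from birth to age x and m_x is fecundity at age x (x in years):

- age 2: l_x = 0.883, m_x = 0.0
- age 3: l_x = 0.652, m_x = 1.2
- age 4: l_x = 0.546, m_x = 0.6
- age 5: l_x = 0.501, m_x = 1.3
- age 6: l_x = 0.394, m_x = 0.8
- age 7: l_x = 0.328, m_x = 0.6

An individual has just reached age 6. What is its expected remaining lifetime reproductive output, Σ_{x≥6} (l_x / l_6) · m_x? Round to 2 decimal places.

l_6 = 0.394. Conditional survival from age 6 to x is l_x / l_6.
  x=6: (0.394/0.394) × 0.8 = 0.8000
  x=7: (0.328/0.394) × 0.6 = 0.4995
Sum = 0.8000 + 0.4995 = 1.2995

1.30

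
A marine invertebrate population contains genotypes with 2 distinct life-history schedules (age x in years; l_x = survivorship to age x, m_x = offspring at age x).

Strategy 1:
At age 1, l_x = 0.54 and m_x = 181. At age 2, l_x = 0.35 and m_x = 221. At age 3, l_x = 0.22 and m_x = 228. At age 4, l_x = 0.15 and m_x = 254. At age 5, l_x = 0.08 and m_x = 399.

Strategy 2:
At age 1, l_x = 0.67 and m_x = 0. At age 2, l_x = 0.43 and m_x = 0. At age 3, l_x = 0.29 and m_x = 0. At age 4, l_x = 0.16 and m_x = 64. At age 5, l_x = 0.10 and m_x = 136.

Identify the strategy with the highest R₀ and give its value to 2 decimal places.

Strategy 1: R₀ = 0.54×181 + 0.35×221 + 0.22×228 + 0.15×254 + 0.08×399 = 295.2700
Strategy 2: R₀ = 0.67×0 + 0.43×0 + 0.29×0 + 0.16×64 + 0.10×136 = 23.8400
Highest R₀: strategy 1 with 295.2700.

295.27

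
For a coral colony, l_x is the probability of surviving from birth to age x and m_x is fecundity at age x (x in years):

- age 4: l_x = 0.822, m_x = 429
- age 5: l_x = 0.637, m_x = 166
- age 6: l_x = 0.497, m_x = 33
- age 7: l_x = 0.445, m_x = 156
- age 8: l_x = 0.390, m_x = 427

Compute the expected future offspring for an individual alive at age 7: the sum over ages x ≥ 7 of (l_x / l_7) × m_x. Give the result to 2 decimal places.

l_7 = 0.445. Conditional survival from age 7 to x is l_x / l_7.
  x=7: (0.445/0.445) × 156 = 156.0000
  x=8: (0.390/0.445) × 427 = 374.2247
Sum = 156.0000 + 374.2247 = 530.2247

530.22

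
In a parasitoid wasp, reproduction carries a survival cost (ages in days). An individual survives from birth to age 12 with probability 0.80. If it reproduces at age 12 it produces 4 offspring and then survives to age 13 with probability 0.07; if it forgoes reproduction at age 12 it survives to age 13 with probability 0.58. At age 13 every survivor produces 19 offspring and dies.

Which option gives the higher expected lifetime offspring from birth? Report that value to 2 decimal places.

8.82

breed at age 12: R₀ = 0.80 × (4 + 0.07 × 19) = 0.80 × 5.3300 = 4.2640
delay to age 13: R₀ = 0.80 × (0.58 × 19) = 0.80 × 11.0200 = 8.8160
Higher: delay to age 13 (8.8160).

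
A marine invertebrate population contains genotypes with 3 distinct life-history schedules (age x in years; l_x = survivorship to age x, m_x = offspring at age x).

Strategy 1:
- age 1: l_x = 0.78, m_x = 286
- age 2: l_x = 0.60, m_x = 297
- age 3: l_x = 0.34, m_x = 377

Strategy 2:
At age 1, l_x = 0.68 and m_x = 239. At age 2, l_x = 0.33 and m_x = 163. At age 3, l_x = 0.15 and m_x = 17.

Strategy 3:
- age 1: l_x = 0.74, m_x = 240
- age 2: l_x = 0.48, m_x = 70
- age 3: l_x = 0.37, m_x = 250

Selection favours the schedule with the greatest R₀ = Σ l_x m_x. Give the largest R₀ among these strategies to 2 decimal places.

Strategy 1: R₀ = 0.78×286 + 0.60×297 + 0.34×377 = 529.4600
Strategy 2: R₀ = 0.68×239 + 0.33×163 + 0.15×17 = 218.8600
Strategy 3: R₀ = 0.74×240 + 0.48×70 + 0.37×250 = 303.7000
Highest R₀: strategy 1 with 529.4600.

529.46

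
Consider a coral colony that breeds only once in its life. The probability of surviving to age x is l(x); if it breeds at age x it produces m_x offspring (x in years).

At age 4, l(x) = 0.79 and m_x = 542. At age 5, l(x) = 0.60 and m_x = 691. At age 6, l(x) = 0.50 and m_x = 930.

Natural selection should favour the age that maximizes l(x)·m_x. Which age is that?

Expected offspring if breeding at age x = l(x) × m_x:
  age 4: 0.79 × 542 = 428.180
  age 5: 0.60 × 691 = 414.600
  age 6: 0.50 × 930 = 465.000
Maximum at age 6 (465.000).

6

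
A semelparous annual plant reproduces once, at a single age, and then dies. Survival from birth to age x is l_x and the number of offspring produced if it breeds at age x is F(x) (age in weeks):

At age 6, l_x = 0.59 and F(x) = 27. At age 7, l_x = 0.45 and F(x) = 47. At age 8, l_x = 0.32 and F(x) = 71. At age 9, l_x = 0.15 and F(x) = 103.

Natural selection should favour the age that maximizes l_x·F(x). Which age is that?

Expected offspring if breeding at age x = l_x × F(x):
  age 6: 0.59 × 27 = 15.930
  age 7: 0.45 × 47 = 21.150
  age 8: 0.32 × 71 = 22.720
  age 9: 0.15 × 103 = 15.450
Maximum at age 8 (22.720).

8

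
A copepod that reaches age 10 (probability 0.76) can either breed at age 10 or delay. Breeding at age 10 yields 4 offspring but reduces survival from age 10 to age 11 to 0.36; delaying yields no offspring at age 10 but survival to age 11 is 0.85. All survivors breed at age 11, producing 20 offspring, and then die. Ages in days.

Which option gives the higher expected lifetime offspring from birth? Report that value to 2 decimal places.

breed at age 10: R₀ = 0.76 × (4 + 0.36 × 20) = 0.76 × 11.2000 = 8.5120
delay to age 11: R₀ = 0.76 × (0.85 × 20) = 0.76 × 17.0000 = 12.9200
Higher: delay to age 11 (12.9200).

12.92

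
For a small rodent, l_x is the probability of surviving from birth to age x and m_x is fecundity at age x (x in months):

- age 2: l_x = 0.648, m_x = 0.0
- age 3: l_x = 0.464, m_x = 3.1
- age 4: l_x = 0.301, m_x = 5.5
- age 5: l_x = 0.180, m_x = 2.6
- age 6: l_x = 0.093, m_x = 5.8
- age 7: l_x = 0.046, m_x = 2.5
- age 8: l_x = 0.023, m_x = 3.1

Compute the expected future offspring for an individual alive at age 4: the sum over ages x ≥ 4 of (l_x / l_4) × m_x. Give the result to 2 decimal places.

9.47

l_4 = 0.301. Conditional survival from age 4 to x is l_x / l_4.
  x=4: (0.301/0.301) × 5.5 = 5.5000
  x=5: (0.180/0.301) × 2.6 = 1.5548
  x=6: (0.093/0.301) × 5.8 = 1.7920
  x=7: (0.046/0.301) × 2.5 = 0.3821
  x=8: (0.023/0.301) × 3.1 = 0.2369
Sum = 5.5000 + 1.5548 + 1.7920 + 0.3821 + 0.2369 = 9.4658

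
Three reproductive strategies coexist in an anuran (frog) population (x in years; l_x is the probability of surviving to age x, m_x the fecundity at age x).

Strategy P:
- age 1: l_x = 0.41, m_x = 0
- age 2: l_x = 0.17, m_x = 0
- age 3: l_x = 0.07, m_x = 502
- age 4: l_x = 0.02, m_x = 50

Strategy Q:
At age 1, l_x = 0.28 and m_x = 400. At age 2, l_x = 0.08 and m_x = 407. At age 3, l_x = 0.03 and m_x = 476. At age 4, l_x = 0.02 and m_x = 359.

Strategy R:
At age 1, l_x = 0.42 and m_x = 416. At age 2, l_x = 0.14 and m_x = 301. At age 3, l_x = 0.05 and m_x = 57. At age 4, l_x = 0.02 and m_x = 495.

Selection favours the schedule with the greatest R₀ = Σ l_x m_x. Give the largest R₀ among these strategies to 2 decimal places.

Strategy P: R₀ = 0.41×0 + 0.17×0 + 0.07×502 + 0.02×50 = 36.1400
Strategy Q: R₀ = 0.28×400 + 0.08×407 + 0.03×476 + 0.02×359 = 166.0200
Strategy R: R₀ = 0.42×416 + 0.14×301 + 0.05×57 + 0.02×495 = 229.6100
Highest R₀: strategy R with 229.6100.

229.61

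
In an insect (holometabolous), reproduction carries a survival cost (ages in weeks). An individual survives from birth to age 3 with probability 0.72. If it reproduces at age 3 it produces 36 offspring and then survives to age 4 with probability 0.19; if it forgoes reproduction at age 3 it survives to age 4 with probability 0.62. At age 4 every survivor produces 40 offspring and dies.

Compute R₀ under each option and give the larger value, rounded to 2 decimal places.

31.39

breed at age 3: R₀ = 0.72 × (36 + 0.19 × 40) = 0.72 × 43.6000 = 31.3920
delay to age 4: R₀ = 0.72 × (0.62 × 40) = 0.72 × 24.8000 = 17.8560
Higher: breed at age 3 (31.3920).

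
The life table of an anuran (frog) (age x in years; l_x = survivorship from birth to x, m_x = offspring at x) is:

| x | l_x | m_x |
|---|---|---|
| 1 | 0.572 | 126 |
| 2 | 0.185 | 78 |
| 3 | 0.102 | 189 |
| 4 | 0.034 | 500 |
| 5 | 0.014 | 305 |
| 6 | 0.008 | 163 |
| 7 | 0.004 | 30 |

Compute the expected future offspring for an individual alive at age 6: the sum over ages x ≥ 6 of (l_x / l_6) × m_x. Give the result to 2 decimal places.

l_6 = 0.008. Conditional survival from age 6 to x is l_x / l_6.
  x=6: (0.008/0.008) × 163 = 163.0000
  x=7: (0.004/0.008) × 30 = 15.0000
Sum = 163.0000 + 15.0000 = 178.0000

178.00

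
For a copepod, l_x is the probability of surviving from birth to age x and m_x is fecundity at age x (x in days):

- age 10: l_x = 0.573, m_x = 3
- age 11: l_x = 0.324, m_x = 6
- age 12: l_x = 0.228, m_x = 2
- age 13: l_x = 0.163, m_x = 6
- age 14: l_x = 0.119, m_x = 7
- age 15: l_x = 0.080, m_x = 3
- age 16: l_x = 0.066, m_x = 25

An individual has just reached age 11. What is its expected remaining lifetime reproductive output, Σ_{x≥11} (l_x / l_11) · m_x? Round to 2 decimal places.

18.83

l_11 = 0.324. Conditional survival from age 11 to x is l_x / l_11.
  x=11: (0.324/0.324) × 6 = 6.0000
  x=12: (0.228/0.324) × 2 = 1.4074
  x=13: (0.163/0.324) × 6 = 3.0185
  x=14: (0.119/0.324) × 7 = 2.5710
  x=15: (0.080/0.324) × 3 = 0.7407
  x=16: (0.066/0.324) × 25 = 5.0926
Sum = 6.0000 + 1.4074 + 3.0185 + 2.5710 + 0.7407 + 5.0926 = 18.8302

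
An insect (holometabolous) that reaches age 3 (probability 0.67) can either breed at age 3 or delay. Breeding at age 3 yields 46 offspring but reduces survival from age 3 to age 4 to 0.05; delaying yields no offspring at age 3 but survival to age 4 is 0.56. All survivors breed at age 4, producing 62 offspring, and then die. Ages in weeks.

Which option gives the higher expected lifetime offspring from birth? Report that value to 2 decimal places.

breed at age 3: R₀ = 0.67 × (46 + 0.05 × 62) = 0.67 × 49.1000 = 32.8970
delay to age 4: R₀ = 0.67 × (0.56 × 62) = 0.67 × 34.7200 = 23.2624
Higher: breed at age 3 (32.8970).

32.90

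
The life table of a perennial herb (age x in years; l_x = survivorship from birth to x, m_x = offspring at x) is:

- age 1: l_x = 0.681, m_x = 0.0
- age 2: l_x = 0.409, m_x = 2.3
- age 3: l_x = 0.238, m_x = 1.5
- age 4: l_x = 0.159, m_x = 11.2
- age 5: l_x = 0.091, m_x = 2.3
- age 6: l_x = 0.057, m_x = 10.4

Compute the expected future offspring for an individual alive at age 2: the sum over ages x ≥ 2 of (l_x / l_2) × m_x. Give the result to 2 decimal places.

9.49

l_2 = 0.409. Conditional survival from age 2 to x is l_x / l_2.
  x=2: (0.409/0.409) × 2.3 = 2.3000
  x=3: (0.238/0.409) × 1.5 = 0.8729
  x=4: (0.159/0.409) × 11.2 = 4.3540
  x=5: (0.091/0.409) × 2.3 = 0.5117
  x=6: (0.057/0.409) × 10.4 = 1.4494
Sum = 2.3000 + 0.8729 + 4.3540 + 0.5117 + 1.4494 = 9.4880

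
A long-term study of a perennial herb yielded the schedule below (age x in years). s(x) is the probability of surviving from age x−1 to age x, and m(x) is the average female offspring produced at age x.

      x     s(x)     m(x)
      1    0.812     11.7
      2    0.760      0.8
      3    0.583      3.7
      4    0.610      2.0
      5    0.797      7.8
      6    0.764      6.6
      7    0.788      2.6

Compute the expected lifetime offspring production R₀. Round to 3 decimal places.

Survivorship from birth: l_x = s_1·s_2·…·s_x.
  l_1 = 0.81200
  l_2 = 0.61712
  l_3 = 0.35978
  l_4 = 0.21947
  l_5 = 0.17491
  l_6 = 0.13363
  l_7 = 0.10530
R₀ = Σ l_x m(x):
  age 1: 0.81200 × 11.7 = 9.5004
  age 2: 0.61712 × 0.8 = 0.4937
  age 3: 0.35978 × 3.7 = 1.3312
  age 4: 0.21947 × 2.0 = 0.4389
  age 5: 0.17491 × 7.8 = 1.3643
  age 6: 0.13363 × 6.6 = 0.8820
  age 7: 0.10530 × 2.6 = 0.2738
R₀ = 9.5004 + 0.4937 + 1.3312 + 0.4389 + 1.3643 + 0.8820 + 0.2738 = 14.2843

14.284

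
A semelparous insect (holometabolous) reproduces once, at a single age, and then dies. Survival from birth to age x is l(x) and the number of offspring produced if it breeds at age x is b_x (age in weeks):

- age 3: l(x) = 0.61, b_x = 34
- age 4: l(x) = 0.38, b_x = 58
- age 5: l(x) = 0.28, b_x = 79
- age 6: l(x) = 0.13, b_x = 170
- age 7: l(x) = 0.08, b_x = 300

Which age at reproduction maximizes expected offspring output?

7

Expected offspring if breeding at age x = l(x) × b_x:
  age 3: 0.61 × 34 = 20.740
  age 4: 0.38 × 58 = 22.040
  age 5: 0.28 × 79 = 22.120
  age 6: 0.13 × 170 = 22.100
  age 7: 0.08 × 300 = 24.000
Maximum at age 7 (24.000).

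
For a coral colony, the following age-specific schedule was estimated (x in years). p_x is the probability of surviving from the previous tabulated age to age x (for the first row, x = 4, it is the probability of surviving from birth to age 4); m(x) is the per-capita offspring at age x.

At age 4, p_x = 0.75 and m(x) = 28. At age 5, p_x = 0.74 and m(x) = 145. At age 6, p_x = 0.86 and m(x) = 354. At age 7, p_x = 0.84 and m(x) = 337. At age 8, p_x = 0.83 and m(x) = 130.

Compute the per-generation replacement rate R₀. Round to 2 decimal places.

448.81

Survivorship from birth: l_x = p_4·p_5·…·p_x.
  l_4 = 0.75000
  l_5 = 0.55500
  l_6 = 0.47730
  l_7 = 0.40093
  l_8 = 0.33277
R₀ = Σ l_x m(x):
  age 4: 0.75000 × 28 = 21.0000
  age 5: 0.55500 × 145 = 80.4750
  age 6: 0.47730 × 354 = 168.9642
  age 7: 0.40093 × 337 = 135.1134
  age 8: 0.33277 × 130 = 43.2601
R₀ = 21.0000 + 80.4750 + 168.9642 + 135.1134 + 43.2601 = 448.8127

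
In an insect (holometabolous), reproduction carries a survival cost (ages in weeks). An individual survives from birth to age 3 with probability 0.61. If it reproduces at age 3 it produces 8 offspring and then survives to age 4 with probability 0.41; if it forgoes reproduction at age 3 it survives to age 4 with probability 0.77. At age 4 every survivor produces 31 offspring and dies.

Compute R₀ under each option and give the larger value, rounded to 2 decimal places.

breed at age 3: R₀ = 0.61 × (8 + 0.41 × 31) = 0.61 × 20.7100 = 12.6331
delay to age 4: R₀ = 0.61 × (0.77 × 31) = 0.61 × 23.8700 = 14.5607
Higher: delay to age 4 (14.5607).

14.56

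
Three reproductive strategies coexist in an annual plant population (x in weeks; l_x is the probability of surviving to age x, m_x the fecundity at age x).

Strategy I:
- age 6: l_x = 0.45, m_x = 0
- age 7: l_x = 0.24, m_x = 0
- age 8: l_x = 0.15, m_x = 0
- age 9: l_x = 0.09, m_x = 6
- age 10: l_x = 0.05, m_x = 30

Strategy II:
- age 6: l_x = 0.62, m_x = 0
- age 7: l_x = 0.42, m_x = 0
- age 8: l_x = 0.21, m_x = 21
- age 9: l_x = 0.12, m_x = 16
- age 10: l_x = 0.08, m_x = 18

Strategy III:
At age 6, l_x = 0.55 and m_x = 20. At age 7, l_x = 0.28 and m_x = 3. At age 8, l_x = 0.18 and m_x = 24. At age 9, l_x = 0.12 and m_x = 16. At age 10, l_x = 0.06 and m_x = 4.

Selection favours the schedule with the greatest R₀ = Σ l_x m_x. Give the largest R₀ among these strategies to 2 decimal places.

18.32

Strategy I: R₀ = 0.45×0 + 0.24×0 + 0.15×0 + 0.09×6 + 0.05×30 = 2.0400
Strategy II: R₀ = 0.62×0 + 0.42×0 + 0.21×21 + 0.12×16 + 0.08×18 = 7.7700
Strategy III: R₀ = 0.55×20 + 0.28×3 + 0.18×24 + 0.12×16 + 0.06×4 = 18.3200
Highest R₀: strategy III with 18.3200.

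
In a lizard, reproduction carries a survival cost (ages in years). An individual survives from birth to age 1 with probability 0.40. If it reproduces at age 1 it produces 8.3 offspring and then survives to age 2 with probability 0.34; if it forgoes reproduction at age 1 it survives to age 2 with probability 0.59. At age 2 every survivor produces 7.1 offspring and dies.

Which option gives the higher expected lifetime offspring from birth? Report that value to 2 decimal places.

breed at age 1: R₀ = 0.40 × (8.3 + 0.34 × 7.1) = 0.40 × 10.7140 = 4.2856
delay to age 2: R₀ = 0.40 × (0.59 × 7.1) = 0.40 × 4.1890 = 1.6756
Higher: breed at age 1 (4.2856).

4.29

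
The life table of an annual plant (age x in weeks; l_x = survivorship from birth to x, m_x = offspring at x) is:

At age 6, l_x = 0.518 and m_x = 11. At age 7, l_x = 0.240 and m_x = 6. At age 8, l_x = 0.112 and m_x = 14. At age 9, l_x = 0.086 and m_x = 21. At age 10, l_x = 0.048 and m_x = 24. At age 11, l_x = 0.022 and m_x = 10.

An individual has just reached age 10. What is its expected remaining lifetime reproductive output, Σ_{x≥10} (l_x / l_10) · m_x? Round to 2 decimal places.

l_10 = 0.048. Conditional survival from age 10 to x is l_x / l_10.
  x=10: (0.048/0.048) × 24 = 24.0000
  x=11: (0.022/0.048) × 10 = 4.5833
Sum = 24.0000 + 4.5833 = 28.5833

28.58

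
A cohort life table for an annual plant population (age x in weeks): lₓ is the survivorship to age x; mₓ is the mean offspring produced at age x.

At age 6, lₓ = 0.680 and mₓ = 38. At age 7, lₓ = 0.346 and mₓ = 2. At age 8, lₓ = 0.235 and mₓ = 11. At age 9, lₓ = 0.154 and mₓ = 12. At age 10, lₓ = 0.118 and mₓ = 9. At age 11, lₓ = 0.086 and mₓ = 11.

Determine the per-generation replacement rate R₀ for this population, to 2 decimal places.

32.97

R₀ = Σ lₓ mₓ:
  age 6: 0.680 × 38 = 25.8400
  age 7: 0.346 × 2 = 0.6920
  age 8: 0.235 × 11 = 2.5850
  age 9: 0.154 × 12 = 1.8480
  age 10: 0.118 × 9 = 1.0620
  age 11: 0.086 × 11 = 0.9460
R₀ = 25.8400 + 0.6920 + 2.5850 + 1.8480 + 1.0620 + 0.9460 = 32.9730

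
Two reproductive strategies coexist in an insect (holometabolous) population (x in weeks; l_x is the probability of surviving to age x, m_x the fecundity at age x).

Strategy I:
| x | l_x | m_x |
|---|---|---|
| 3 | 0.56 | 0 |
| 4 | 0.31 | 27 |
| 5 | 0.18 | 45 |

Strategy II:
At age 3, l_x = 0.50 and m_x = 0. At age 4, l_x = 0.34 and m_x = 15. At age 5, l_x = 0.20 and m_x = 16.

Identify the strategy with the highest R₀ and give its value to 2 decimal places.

Strategy I: R₀ = 0.56×0 + 0.31×27 + 0.18×45 = 16.4700
Strategy II: R₀ = 0.50×0 + 0.34×15 + 0.20×16 = 8.3000
Highest R₀: strategy I with 16.4700.

16.47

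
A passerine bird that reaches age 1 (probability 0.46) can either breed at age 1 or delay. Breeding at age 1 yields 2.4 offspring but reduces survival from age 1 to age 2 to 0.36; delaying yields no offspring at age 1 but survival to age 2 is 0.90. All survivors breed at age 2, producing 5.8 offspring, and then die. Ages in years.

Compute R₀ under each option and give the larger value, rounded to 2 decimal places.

2.40

breed at age 1: R₀ = 0.46 × (2.4 + 0.36 × 5.8) = 0.46 × 4.4880 = 2.0645
delay to age 2: R₀ = 0.46 × (0.90 × 5.8) = 0.46 × 5.2200 = 2.4012
Higher: delay to age 2 (2.4012).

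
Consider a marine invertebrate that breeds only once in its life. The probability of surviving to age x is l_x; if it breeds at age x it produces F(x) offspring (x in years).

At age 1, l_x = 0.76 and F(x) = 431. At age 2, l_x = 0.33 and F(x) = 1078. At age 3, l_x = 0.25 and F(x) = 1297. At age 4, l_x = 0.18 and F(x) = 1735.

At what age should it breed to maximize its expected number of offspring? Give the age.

2

Expected offspring if breeding at age x = l_x × F(x):
  age 1: 0.76 × 431 = 327.560
  age 2: 0.33 × 1078 = 355.740
  age 3: 0.25 × 1297 = 324.250
  age 4: 0.18 × 1735 = 312.300
Maximum at age 2 (355.740).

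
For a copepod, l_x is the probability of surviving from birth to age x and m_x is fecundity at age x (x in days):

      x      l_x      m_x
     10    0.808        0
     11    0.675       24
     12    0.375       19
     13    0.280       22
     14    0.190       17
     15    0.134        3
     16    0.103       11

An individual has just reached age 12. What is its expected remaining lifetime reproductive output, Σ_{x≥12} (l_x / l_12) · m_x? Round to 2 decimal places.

l_12 = 0.375. Conditional survival from age 12 to x is l_x / l_12.
  x=12: (0.375/0.375) × 19 = 19.0000
  x=13: (0.280/0.375) × 22 = 16.4267
  x=14: (0.190/0.375) × 17 = 8.6133
  x=15: (0.134/0.375) × 3 = 1.0720
  x=16: (0.103/0.375) × 11 = 3.0213
Sum = 19.0000 + 16.4267 + 8.6133 + 1.0720 + 3.0213 = 48.1333

48.13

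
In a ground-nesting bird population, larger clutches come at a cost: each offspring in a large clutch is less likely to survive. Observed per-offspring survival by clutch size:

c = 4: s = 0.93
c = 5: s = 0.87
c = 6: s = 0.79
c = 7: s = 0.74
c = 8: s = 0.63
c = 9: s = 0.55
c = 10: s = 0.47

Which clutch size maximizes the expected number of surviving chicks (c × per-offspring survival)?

7

Expected surviving chicks = c × s(c):
  c=4: 4 × 0.93 = 3.720
  c=5: 5 × 0.87 = 4.350
  c=6: 6 × 0.79 = 4.740
  c=7: 7 × 0.74 = 5.180
  c=8: 8 × 0.63 = 5.040
  c=9: 9 × 0.55 = 4.950
  c=10: 10 × 0.47 = 4.700
Maximum at c = 7 (5.180 surviving chicks).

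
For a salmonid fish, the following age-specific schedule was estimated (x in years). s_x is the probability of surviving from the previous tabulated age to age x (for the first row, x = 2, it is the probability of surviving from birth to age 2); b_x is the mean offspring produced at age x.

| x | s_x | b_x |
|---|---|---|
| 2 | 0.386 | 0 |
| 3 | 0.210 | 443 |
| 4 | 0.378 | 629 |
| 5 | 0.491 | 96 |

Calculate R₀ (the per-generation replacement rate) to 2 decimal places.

56.63

Survivorship from birth: l_x = s_2·s_3·…·s_x.
  l_2 = 0.38600
  l_3 = 0.08106
  l_4 = 0.03064
  l_5 = 0.01504
R₀ = Σ l_x b_x:
  age 2: 0.38600 × 0 = 0.0000
  age 3: 0.08106 × 443 = 35.9096
  age 4: 0.03064 × 629 = 19.2726
  age 5: 0.01504 × 96 = 1.4438
R₀ = 0.0000 + 35.9096 + 19.2726 + 1.4438 = 56.6260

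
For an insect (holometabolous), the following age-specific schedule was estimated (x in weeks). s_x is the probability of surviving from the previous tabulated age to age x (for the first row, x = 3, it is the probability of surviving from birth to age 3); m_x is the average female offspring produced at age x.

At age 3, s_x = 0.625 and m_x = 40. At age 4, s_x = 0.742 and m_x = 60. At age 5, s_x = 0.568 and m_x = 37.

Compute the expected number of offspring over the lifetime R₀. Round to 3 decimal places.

62.571

Survivorship from birth: l_x = s_3·s_4·…·s_x.
  l_3 = 0.62500
  l_4 = 0.46375
  l_5 = 0.26341
R₀ = Σ l_x m_x:
  age 3: 0.62500 × 40 = 25.0000
  age 4: 0.46375 × 60 = 27.8250
  age 5: 0.26341 × 37 = 9.7462
R₀ = 25.0000 + 27.8250 + 9.7462 = 62.5712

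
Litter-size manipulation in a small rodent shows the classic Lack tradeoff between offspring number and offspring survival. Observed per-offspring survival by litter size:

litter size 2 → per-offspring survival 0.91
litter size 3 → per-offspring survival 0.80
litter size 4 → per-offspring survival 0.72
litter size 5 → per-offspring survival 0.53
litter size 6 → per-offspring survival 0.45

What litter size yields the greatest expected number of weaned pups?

Expected weaned pups = c × s(c):
  c=2: 2 × 0.91 = 1.820
  c=3: 3 × 0.80 = 2.400
  c=4: 4 × 0.72 = 2.880
  c=5: 5 × 0.53 = 2.650
  c=6: 6 × 0.45 = 2.700
Maximum at c = 4 (2.880 weaned pups).

4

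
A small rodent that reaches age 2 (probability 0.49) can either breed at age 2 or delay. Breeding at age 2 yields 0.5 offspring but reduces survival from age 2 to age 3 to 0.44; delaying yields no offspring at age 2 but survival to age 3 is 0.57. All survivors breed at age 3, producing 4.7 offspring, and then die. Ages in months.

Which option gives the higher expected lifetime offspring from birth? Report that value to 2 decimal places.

breed at age 2: R₀ = 0.49 × (0.5 + 0.44 × 4.7) = 0.49 × 2.5680 = 1.2583
delay to age 3: R₀ = 0.49 × (0.57 × 4.7) = 0.49 × 2.6790 = 1.3127
Higher: delay to age 3 (1.3127).

1.31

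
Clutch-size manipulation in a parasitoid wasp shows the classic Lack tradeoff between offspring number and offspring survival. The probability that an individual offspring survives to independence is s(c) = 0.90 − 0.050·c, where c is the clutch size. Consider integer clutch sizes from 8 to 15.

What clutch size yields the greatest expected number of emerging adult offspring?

Expected emerging adult offspring = c × s(c):
  c=8: 8 × 0.500 = 4.000
  c=9: 9 × 0.450 = 4.050
  c=10: 10 × 0.400 = 4.000
  c=11: 11 × 0.350 = 3.850
  c=12: 12 × 0.300 = 3.600
  c=13: 13 × 0.250 = 3.250
  c=14: 14 × 0.200 = 2.800
  c=15: 15 × 0.150 = 2.250
Maximum at c = 9 (4.050 emerging adult offspring).

9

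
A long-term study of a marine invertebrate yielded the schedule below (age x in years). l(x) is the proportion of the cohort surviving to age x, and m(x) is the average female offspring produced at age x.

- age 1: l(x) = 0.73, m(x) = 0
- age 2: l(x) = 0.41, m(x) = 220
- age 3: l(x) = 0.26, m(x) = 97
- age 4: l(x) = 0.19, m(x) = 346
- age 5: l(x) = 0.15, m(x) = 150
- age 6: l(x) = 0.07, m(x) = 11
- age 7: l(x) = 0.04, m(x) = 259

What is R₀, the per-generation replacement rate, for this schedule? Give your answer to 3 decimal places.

214.790

R₀ = Σ l(x) m(x):
  age 1: 0.73 × 0 = 0.0000
  age 2: 0.41 × 220 = 90.2000
  age 3: 0.26 × 97 = 25.2200
  age 4: 0.19 × 346 = 65.7400
  age 5: 0.15 × 150 = 22.5000
  age 6: 0.07 × 11 = 0.7700
  age 7: 0.04 × 259 = 10.3600
R₀ = 0.0000 + 90.2000 + 25.2200 + 65.7400 + 22.5000 + 0.7700 + 10.3600 = 214.7900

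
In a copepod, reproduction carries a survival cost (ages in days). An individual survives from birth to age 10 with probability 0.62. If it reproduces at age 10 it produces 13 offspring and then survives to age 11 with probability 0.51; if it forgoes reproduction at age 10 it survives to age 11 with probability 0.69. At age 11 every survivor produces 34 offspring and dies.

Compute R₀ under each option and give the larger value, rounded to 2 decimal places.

18.81

breed at age 10: R₀ = 0.62 × (13 + 0.51 × 34) = 0.62 × 30.3400 = 18.8108
delay to age 11: R₀ = 0.62 × (0.69 × 34) = 0.62 × 23.4600 = 14.5452
Higher: breed at age 10 (18.8108).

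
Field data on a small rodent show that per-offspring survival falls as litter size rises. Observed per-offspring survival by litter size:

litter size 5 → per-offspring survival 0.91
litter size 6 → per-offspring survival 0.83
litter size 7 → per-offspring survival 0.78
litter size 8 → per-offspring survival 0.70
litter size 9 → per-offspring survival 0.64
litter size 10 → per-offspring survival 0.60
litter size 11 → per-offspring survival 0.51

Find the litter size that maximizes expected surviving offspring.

Expected surviving offspring = c × s(c):
  c=5: 5 × 0.91 = 4.550
  c=6: 6 × 0.83 = 4.980
  c=7: 7 × 0.78 = 5.460
  c=8: 8 × 0.70 = 5.600
  c=9: 9 × 0.64 = 5.760
  c=10: 10 × 0.60 = 6.000
  c=11: 11 × 0.51 = 5.610
Maximum at c = 10 (6.000 surviving offspring).

10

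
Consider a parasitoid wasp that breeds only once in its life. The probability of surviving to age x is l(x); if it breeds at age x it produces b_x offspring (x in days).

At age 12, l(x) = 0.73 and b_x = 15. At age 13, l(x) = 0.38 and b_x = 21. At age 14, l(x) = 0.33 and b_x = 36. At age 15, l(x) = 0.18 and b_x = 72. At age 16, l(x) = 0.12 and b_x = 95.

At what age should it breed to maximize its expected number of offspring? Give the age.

15

Expected offspring if breeding at age x = l(x) × b_x:
  age 12: 0.73 × 15 = 10.950
  age 13: 0.38 × 21 = 7.980
  age 14: 0.33 × 36 = 11.880
  age 15: 0.18 × 72 = 12.960
  age 16: 0.12 × 95 = 11.400
Maximum at age 15 (12.960).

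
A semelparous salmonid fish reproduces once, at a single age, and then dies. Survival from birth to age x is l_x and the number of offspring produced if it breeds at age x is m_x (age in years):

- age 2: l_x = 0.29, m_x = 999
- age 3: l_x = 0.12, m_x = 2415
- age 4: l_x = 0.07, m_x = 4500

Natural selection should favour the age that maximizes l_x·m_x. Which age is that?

Expected offspring if breeding at age x = l_x × m_x:
  age 2: 0.29 × 999 = 289.710
  age 3: 0.12 × 2415 = 289.800
  age 4: 0.07 × 4500 = 315.000
Maximum at age 4 (315.000).

4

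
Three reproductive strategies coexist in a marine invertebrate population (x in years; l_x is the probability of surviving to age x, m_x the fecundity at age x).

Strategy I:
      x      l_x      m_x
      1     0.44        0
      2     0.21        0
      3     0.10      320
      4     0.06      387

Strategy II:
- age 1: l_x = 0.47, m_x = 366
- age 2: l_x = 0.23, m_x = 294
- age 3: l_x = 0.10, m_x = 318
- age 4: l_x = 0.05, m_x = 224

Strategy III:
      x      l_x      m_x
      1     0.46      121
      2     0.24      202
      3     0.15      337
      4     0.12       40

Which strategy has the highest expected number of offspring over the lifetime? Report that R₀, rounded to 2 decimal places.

Strategy I: R₀ = 0.44×0 + 0.21×0 + 0.10×320 + 0.06×387 = 55.2200
Strategy II: R₀ = 0.47×366 + 0.23×294 + 0.10×318 + 0.05×224 = 282.6400
Strategy III: R₀ = 0.46×121 + 0.24×202 + 0.15×337 + 0.12×40 = 159.4900
Highest R₀: strategy II with 282.6400.

282.64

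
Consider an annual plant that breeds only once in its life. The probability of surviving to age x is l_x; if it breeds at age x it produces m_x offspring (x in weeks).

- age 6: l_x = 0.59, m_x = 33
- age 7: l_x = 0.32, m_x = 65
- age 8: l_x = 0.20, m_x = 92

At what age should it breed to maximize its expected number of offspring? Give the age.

7

Expected offspring if breeding at age x = l_x × m_x:
  age 6: 0.59 × 33 = 19.470
  age 7: 0.32 × 65 = 20.800
  age 8: 0.20 × 92 = 18.400
Maximum at age 7 (20.800).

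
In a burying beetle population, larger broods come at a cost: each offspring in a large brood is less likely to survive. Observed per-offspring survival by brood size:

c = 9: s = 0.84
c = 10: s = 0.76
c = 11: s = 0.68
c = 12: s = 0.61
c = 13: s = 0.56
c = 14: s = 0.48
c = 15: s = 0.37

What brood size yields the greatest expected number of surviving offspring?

Expected surviving offspring = c × s(c):
  c=9: 9 × 0.84 = 7.560
  c=10: 10 × 0.76 = 7.600
  c=11: 11 × 0.68 = 7.480
  c=12: 12 × 0.61 = 7.320
  c=13: 13 × 0.56 = 7.280
  c=14: 14 × 0.48 = 6.720
  c=15: 15 × 0.37 = 5.550
Maximum at c = 10 (7.600 surviving offspring).

10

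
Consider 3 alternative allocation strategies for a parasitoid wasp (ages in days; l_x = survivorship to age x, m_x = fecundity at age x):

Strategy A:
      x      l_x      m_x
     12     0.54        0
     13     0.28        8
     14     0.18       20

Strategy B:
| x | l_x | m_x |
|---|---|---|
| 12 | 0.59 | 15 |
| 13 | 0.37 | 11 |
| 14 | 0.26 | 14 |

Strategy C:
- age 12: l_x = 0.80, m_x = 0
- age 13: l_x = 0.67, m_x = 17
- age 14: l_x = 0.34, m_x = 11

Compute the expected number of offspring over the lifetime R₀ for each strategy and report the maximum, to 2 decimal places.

16.56

Strategy A: R₀ = 0.54×0 + 0.28×8 + 0.18×20 = 5.8400
Strategy B: R₀ = 0.59×15 + 0.37×11 + 0.26×14 = 16.5600
Strategy C: R₀ = 0.80×0 + 0.67×17 + 0.34×11 = 15.1300
Highest R₀: strategy B with 16.5600.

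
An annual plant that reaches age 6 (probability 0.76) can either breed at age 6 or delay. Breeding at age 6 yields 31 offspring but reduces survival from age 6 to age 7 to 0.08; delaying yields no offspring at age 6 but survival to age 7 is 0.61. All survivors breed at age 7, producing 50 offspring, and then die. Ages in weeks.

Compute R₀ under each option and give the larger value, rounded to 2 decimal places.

breed at age 6: R₀ = 0.76 × (31 + 0.08 × 50) = 0.76 × 35.0000 = 26.6000
delay to age 7: R₀ = 0.76 × (0.61 × 50) = 0.76 × 30.5000 = 23.1800
Higher: breed at age 6 (26.6000).

26.60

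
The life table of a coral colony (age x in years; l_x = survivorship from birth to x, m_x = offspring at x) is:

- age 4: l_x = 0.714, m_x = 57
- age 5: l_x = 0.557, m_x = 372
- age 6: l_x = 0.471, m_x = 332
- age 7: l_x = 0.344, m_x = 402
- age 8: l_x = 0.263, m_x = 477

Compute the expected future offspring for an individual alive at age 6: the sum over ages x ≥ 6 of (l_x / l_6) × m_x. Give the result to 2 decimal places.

891.96

l_6 = 0.471. Conditional survival from age 6 to x is l_x / l_6.
  x=6: (0.471/0.471) × 332 = 332.0000
  x=7: (0.344/0.471) × 402 = 293.6051
  x=8: (0.263/0.471) × 477 = 266.3503
Sum = 332.0000 + 293.6051 + 266.3503 = 891.9554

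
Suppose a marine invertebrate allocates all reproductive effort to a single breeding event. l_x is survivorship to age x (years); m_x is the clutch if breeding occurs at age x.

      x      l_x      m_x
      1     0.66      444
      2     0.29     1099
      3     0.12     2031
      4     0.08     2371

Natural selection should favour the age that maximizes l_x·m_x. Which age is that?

Expected offspring if breeding at age x = l_x × m_x:
  age 1: 0.66 × 444 = 293.040
  age 2: 0.29 × 1099 = 318.710
  age 3: 0.12 × 2031 = 243.720
  age 4: 0.08 × 2371 = 189.680
Maximum at age 2 (318.710).

2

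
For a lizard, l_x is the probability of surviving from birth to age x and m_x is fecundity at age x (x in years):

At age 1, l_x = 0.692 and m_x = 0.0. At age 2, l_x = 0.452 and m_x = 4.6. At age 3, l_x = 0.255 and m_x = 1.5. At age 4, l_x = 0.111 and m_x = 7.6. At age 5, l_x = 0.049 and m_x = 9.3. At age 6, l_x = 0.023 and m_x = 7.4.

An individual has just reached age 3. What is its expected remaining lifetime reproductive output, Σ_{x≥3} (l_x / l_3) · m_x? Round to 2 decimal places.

7.26

l_3 = 0.255. Conditional survival from age 3 to x is l_x / l_3.
  x=3: (0.255/0.255) × 1.5 = 1.5000
  x=4: (0.111/0.255) × 7.6 = 3.3082
  x=5: (0.049/0.255) × 9.3 = 1.7871
  x=6: (0.023/0.255) × 7.4 = 0.6675
Sum = 1.5000 + 3.3082 + 1.7871 + 0.6675 = 7.2627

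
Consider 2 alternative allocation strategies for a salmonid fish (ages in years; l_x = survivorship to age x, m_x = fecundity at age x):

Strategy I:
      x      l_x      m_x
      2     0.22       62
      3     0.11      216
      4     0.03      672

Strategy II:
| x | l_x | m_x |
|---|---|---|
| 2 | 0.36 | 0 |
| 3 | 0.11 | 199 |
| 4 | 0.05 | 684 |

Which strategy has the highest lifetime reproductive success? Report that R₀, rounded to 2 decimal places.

57.56

Strategy I: R₀ = 0.22×62 + 0.11×216 + 0.03×672 = 57.5600
Strategy II: R₀ = 0.36×0 + 0.11×199 + 0.05×684 = 56.0900
Highest R₀: strategy I with 57.5600.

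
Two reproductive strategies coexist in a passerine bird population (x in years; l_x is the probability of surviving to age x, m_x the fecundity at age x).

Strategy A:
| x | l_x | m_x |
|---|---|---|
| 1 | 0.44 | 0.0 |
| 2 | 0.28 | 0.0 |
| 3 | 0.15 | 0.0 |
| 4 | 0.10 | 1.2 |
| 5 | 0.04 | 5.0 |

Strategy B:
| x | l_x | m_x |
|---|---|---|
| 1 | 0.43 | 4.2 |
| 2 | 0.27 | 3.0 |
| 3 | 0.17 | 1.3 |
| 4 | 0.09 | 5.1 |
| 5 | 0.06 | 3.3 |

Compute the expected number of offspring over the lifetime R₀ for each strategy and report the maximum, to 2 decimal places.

3.49

Strategy A: R₀ = 0.44×0.0 + 0.28×0.0 + 0.15×0.0 + 0.10×1.2 + 0.04×5.0 = 0.3200
Strategy B: R₀ = 0.43×4.2 + 0.27×3.0 + 0.17×1.3 + 0.09×5.1 + 0.06×3.3 = 3.4940
Highest R₀: strategy B with 3.4940.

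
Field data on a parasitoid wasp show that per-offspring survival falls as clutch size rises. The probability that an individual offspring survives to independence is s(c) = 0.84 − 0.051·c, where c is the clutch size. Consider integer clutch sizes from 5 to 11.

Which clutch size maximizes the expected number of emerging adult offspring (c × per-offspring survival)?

8

Expected emerging adult offspring = c × s(c):
  c=5: 5 × 0.585 = 2.925
  c=6: 6 × 0.534 = 3.204
  c=7: 7 × 0.483 = 3.381
  c=8: 8 × 0.432 = 3.456
  c=9: 9 × 0.381 = 3.429
  c=10: 10 × 0.330 = 3.300
  c=11: 11 × 0.279 = 3.069
Maximum at c = 8 (3.456 emerging adult offspring).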